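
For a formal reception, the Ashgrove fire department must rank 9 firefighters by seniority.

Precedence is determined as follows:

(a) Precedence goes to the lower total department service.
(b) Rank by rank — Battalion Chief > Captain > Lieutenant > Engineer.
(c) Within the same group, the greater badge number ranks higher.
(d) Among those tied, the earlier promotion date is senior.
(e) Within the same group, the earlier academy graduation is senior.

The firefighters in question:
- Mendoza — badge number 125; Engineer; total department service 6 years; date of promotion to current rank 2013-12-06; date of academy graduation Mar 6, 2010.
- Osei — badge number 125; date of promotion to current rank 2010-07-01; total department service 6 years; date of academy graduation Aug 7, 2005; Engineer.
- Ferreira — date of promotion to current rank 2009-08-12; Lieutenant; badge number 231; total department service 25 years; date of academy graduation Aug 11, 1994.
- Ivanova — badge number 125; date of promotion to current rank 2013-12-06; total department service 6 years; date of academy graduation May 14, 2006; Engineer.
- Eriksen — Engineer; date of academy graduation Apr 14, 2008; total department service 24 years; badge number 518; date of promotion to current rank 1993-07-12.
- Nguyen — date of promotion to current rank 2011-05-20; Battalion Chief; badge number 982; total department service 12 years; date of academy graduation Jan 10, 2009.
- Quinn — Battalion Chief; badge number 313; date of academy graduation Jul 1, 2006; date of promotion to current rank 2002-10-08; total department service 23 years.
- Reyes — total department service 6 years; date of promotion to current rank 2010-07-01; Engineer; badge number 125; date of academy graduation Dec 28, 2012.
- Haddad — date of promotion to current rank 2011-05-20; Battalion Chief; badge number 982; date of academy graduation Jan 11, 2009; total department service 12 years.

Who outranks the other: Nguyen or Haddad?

Nguyen

By total department service (lower first): Osei, Reyes, Ivanova and Mendoza (each 6 years); then Nguyen and Haddad (both 12 years); then Quinn (23 years); then Eriksen (24 years); then Ferreira (25 years).
Osei, Reyes, Ivanova and Mendoza are each Engineer, so the next rule applies.
Osei, Reyes, Ivanova and Mendoza all have badge number 125, so the next rule applies.
Among Osei, Reyes, Ivanova and Mendoza, by date of promotion to current rank (earlier first): Osei and Reyes (2010-07-01) before Ivanova and Mendoza (2013-12-06).
Among Osei and Reyes, by date of academy graduation (earlier first): Osei (Aug 7, 2005) before Reyes (Dec 28, 2012).
Among Ivanova and Mendoza, by date of academy graduation (earlier first): Ivanova (May 14, 2006) before Mendoza (Mar 6, 2010).
Nguyen and Haddad are each Battalion Chief, so the next rule applies.
Nguyen and Haddad both have badge number 982, so the next rule applies.
Nguyen and Haddad both have date of promotion to current rank 2011-05-20, so the next rule applies.
Among Nguyen and Haddad, by date of academy graduation (earlier first): Nguyen (Jan 10, 2009) before Haddad (Jan 11, 2009).
So Nguyen takes precedence.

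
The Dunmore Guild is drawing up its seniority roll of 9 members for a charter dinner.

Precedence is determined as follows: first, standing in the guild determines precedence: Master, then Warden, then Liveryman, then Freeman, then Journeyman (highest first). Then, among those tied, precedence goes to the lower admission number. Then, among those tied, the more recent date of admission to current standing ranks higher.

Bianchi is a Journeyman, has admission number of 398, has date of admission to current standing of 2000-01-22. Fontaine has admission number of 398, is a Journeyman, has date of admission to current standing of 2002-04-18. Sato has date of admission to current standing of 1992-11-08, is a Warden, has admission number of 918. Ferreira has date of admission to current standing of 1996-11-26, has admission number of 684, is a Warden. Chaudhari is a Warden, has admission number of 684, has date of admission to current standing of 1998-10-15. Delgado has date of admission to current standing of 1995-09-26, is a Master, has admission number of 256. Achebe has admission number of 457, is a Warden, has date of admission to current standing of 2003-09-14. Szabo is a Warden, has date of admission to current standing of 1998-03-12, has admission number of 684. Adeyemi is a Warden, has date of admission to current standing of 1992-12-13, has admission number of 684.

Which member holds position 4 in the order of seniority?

Szabo

By standing in the guild: Delgado (Master); then Achebe, Chaudhari, Szabo, Ferreira, Adeyemi and Sato (Warden); then Fontaine and Bianchi (Journeyman).
Among Achebe, Chaudhari, Szabo, Ferreira, Adeyemi and Sato, by admission number (lower first): Achebe (457) before Chaudhari, Szabo, Ferreira and Adeyemi (684) before Sato (918).
Among Chaudhari, Szabo, Ferreira and Adeyemi, by date of admission to current standing (later first): Chaudhari (1998-10-15) before Szabo (1998-03-12) before Ferreira (1996-11-26) before Adeyemi (1992-12-13).
Fontaine and Bianchi both have admission number 398, so the next rule applies.
Among Fontaine and Bianchi, by date of admission to current standing (later first): Fontaine (2002-04-18) before Bianchi (2000-01-22).
Order: Delgado, Achebe, Chaudhari, Szabo, Ferreira, Adeyemi, Sato, Fontaine, Bianchi.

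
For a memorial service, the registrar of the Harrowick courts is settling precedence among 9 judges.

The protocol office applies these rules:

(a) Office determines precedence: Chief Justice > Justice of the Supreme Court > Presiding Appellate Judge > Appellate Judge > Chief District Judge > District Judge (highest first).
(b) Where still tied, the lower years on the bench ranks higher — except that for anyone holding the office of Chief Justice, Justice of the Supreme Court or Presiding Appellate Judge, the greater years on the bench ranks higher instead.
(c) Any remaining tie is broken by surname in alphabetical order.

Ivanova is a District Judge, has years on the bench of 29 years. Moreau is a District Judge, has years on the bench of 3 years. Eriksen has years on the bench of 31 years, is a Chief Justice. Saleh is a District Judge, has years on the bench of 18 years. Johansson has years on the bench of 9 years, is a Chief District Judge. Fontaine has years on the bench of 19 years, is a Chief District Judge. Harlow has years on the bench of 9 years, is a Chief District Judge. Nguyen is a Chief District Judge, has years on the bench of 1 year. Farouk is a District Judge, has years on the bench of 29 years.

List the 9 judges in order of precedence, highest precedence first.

By office: Eriksen (Chief Justice); then Nguyen, Harlow, Johansson and Fontaine (Chief District Judge); then Moreau, Saleh, Farouk and Ivanova (District Judge).
Among Nguyen, Harlow, Johansson and Fontaine, by years on the bench (lower first): Nguyen (1 year) before Harlow and Johansson (9 years) before Fontaine (19 years).
Among Harlow and Johansson, alphabetically by surname: Harlow before Johansson.
Among Moreau, Saleh, Farouk and Ivanova, by years on the bench (lower first): Moreau (3 years) before Saleh (18 years) before Farouk and Ivanova (29 years).
Among Farouk and Ivanova, alphabetically by surname: Farouk before Ivanova.
Full order: Eriksen, Nguyen, Harlow, Johansson, Fontaine, Moreau, Saleh, Farouk, Ivanova.

Eriksen, Nguyen, Harlow, Johansson, Fontaine, Moreau, Saleh, Farouk, Ivanova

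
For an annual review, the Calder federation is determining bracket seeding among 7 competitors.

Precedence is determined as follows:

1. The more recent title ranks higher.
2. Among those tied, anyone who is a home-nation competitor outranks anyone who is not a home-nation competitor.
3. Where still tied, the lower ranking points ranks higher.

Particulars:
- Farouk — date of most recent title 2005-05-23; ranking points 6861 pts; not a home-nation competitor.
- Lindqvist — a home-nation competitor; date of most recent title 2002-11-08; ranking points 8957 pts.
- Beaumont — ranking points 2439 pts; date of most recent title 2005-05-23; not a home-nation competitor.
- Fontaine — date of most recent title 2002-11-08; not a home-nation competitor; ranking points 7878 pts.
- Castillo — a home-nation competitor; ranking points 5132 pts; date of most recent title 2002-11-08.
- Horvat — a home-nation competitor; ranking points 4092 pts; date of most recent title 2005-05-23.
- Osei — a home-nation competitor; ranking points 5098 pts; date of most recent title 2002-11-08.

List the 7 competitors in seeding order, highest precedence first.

By date of most recent title (later first): Horvat, Beaumont and Farouk (each 2005-05-23); then Osei, Castillo, Lindqvist and Fontaine (each 2002-11-08).
Among Horvat, Beaumont and Farouk, a home-nation competitor before not a home-nation competitor: Horvat (a home-nation competitor) before Beaumont and Farouk (not a home-nation competitor).
Among Beaumont and Farouk, by ranking points (lower first): Beaumont (2439 pts) before Farouk (6861 pts).
Among Osei, Castillo, Lindqvist and Fontaine, a home-nation competitor before not a home-nation competitor: Osei, Castillo and Lindqvist (a home-nation competitor) before Fontaine (not a home-nation competitor).
Among Osei, Castillo and Lindqvist, by ranking points (lower first): Osei (5098 pts) before Castillo (5132 pts) before Lindqvist (8957 pts).
Full order: Horvat, Beaumont, Farouk, Osei, Castillo, Lindqvist, Fontaine.

Horvat, Beaumont, Farouk, Osei, Castillo, Lindqvist, Fontaine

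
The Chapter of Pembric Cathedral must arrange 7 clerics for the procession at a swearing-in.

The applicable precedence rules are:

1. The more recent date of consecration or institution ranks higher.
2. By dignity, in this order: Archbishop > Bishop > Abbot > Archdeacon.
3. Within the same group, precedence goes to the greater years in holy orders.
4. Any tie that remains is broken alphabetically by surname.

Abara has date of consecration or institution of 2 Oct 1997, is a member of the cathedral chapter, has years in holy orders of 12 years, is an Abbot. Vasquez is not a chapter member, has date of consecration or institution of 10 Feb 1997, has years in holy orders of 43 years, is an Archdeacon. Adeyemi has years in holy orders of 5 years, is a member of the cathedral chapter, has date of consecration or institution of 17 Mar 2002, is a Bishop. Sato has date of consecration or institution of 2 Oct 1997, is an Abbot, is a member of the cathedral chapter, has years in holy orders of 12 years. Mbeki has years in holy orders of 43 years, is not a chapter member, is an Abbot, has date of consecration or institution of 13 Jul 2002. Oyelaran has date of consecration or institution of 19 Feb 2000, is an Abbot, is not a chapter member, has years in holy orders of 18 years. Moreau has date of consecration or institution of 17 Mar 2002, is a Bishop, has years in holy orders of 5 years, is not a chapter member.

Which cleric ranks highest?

By date of consecration or institution (later first): Mbeki (13 Jul 2002); then Adeyemi and Moreau (both 17 Mar 2002); then Oyelaran (19 Feb 2000); then Abara and Sato (both 2 Oct 1997); then Vasquez (10 Feb 1997).
Adeyemi and Moreau are each Bishop, so the next rule applies.
Adeyemi and Moreau both have years in holy orders 5 years, so the next rule applies.
Among Adeyemi and Moreau, alphabetically by surname: Adeyemi before Moreau.
Abara and Sato are each Abbot, so the next rule applies.
Abara and Sato both have years in holy orders 12 years, so the next rule applies.
Among Abara and Sato, alphabetically by surname: Abara before Sato.
Order: Mbeki, Adeyemi, Moreau, Oyelaran, Abara, Sato, Vasquez.

Mbeki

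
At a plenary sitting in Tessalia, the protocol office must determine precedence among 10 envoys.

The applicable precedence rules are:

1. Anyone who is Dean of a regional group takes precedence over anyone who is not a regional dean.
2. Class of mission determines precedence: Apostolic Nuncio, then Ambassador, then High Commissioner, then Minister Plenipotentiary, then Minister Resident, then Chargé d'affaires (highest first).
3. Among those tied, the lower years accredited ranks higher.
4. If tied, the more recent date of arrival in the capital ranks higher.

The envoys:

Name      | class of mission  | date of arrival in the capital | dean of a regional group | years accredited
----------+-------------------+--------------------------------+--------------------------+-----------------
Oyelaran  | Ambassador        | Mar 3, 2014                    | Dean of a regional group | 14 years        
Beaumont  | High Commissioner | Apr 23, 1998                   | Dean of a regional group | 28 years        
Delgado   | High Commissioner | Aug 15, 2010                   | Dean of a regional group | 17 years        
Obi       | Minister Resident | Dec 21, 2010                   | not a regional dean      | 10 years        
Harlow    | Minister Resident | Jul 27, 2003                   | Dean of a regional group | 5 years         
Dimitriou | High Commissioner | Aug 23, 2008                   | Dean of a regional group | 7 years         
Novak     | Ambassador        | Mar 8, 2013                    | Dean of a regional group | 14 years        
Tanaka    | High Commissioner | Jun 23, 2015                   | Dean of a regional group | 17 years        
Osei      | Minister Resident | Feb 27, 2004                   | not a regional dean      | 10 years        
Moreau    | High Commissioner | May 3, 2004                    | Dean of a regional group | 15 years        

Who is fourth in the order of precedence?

Moreau

By the first rule: Oyelaran, Novak, Dimitriou, Moreau, Tanaka, Delgado, Beaumont and Harlow (each Dean of a regional group); then Obi and Osei (both not a regional dean).
Among Oyelaran, Novak, Dimitriou, Moreau, Tanaka, Delgado, Beaumont and Harlow, by class of mission: Oyelaran and Novak (Ambassador) before Dimitriou, Moreau, Tanaka, Delgado and Beaumont (High Commissioner) before Harlow (Minister Resident).
Oyelaran and Novak both have years accredited 14 years, so the next rule applies.
Among Oyelaran and Novak, by date of arrival in the capital (later first): Oyelaran (Mar 3, 2014) before Novak (Mar 8, 2013).
Among Dimitriou, Moreau, Tanaka, Delgado and Beaumont, by years accredited (lower first): Dimitriou (7 years) before Moreau (15 years) before Tanaka and Delgado (17 years) before Beaumont (28 years).
Among Tanaka and Delgado, by date of arrival in the capital (later first): Tanaka (Jun 23, 2015) before Delgado (Aug 15, 2010).
Obi and Osei are each Minister Resident, so the next rule applies.
Obi and Osei both have years accredited 10 years, so the next rule applies.
Among Obi and Osei, by date of arrival in the capital (later first): Obi (Dec 21, 2010) before Osei (Feb 27, 2004).
Order: Oyelaran, Novak, Dimitriou, Moreau, Tanaka, Delgado, Beaumont, Harlow, Obi, Osei.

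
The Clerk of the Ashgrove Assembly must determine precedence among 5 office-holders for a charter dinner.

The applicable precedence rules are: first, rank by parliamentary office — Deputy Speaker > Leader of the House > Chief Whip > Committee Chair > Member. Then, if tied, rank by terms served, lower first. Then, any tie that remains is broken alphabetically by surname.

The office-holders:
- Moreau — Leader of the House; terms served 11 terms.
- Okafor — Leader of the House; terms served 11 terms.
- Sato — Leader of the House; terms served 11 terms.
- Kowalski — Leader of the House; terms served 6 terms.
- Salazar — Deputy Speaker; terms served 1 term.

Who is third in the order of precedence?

By parliamentary office: Salazar (Deputy Speaker); then Kowalski, Moreau, Okafor and Sato (Leader of the House).
Among Kowalski, Moreau, Okafor and Sato, by terms served (lower first): Kowalski (6 terms) before Moreau, Okafor and Sato (11 terms).
Among Moreau, Okafor and Sato, alphabetically by surname: Moreau before Okafor before Sato.
Order: Salazar, Kowalski, Moreau, Okafor, Sato.

Moreau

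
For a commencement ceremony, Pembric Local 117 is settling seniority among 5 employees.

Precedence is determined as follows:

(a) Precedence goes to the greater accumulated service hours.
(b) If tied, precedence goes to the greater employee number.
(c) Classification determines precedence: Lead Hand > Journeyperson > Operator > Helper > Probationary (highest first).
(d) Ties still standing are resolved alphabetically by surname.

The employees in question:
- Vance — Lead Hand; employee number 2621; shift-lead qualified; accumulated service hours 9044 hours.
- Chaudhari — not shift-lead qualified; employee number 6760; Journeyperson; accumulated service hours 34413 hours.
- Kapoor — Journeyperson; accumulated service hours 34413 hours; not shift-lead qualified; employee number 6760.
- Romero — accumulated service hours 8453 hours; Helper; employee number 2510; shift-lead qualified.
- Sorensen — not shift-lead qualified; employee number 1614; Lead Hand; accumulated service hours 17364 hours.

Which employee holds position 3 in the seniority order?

Sorensen

By accumulated service hours (higher first): Chaudhari and Kapoor (both 34413 hours); then Sorensen (17364 hours); then Vance (9044 hours); then Romero (8453 hours).
Chaudhari and Kapoor both have employee number 6760, so the next rule applies.
Chaudhari and Kapoor are each Journeyperson, so the next rule applies.
Among Chaudhari and Kapoor, alphabetically by surname: Chaudhari before Kapoor.
Order: Chaudhari, Kapoor, Sorensen, Vance, Romero.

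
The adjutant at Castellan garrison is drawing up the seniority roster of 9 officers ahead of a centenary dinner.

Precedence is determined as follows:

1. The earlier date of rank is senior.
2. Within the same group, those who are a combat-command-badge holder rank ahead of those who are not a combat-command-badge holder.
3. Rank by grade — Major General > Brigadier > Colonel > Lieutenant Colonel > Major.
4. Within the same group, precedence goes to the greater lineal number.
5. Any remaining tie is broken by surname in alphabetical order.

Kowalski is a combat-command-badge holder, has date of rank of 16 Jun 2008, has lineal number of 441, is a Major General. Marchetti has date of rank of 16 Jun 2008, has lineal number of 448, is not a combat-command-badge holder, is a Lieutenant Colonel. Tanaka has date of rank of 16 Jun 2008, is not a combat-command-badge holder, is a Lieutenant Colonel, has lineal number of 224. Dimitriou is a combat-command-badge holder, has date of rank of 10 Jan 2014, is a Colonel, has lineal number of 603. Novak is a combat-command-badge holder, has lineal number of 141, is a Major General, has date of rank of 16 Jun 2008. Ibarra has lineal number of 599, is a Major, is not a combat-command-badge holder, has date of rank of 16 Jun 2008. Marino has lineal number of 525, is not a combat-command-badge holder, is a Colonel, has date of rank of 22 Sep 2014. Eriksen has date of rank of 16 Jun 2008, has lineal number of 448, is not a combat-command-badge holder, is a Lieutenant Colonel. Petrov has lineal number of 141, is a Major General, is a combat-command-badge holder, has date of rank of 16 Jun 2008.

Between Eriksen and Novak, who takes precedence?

By date of rank (earlier first): Kowalski, Novak, Petrov, Eriksen, Marchetti, Tanaka and Ibarra (each 16 Jun 2008); then Dimitriou (10 Jan 2014); then Marino (22 Sep 2014).
Among Kowalski, Novak, Petrov, Eriksen, Marchetti, Tanaka and Ibarra, a combat-command-badge holder before not a combat-command-badge holder: Kowalski, Novak and Petrov (a combat-command-badge holder) before Eriksen, Marchetti, Tanaka and Ibarra (not a combat-command-badge holder).
Kowalski, Novak and Petrov are each Major General, so the next rule applies.
Among Kowalski, Novak and Petrov, by lineal number (higher first): Kowalski (441) before Novak and Petrov (141).
Among Novak and Petrov, alphabetically by surname: Novak before Petrov.
Among Eriksen, Marchetti, Tanaka and Ibarra, by grade: Eriksen, Marchetti and Tanaka (Lieutenant Colonel) before Ibarra (Major).
Among Eriksen, Marchetti and Tanaka, by lineal number (higher first): Eriksen and Marchetti (448) before Tanaka (224).
Among Eriksen and Marchetti, alphabetically by surname: Eriksen before Marchetti.
So Novak takes precedence.

Novak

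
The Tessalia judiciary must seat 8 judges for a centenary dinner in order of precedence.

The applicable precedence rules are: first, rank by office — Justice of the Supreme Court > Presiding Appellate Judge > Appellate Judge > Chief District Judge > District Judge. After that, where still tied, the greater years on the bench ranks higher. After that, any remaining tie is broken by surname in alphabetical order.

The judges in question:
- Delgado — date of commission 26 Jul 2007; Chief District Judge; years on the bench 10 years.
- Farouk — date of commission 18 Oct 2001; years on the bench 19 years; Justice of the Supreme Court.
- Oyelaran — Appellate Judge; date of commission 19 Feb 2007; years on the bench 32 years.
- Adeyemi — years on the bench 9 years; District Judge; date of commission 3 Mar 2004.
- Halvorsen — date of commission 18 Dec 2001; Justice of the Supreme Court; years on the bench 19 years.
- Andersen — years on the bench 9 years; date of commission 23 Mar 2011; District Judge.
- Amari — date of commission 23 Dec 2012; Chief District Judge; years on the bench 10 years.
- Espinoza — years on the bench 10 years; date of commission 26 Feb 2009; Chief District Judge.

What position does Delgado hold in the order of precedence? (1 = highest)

5

By office: Farouk and Halvorsen (Justice of the Supreme Court); then Oyelaran (Appellate Judge); then Amari, Delgado and Espinoza (Chief District Judge); then Adeyemi and Andersen (District Judge).
Farouk and Halvorsen both have years on the bench 19 years, so the next rule applies.
Among Farouk and Halvorsen, alphabetically by surname: Farouk before Halvorsen.
Amari, Delgado and Espinoza all have years on the bench 10 years, so the next rule applies.
Among Amari, Delgado and Espinoza, alphabetically by surname: Amari before Delgado before Espinoza.
Adeyemi and Andersen both have years on the bench 9 years, so the next rule applies.
Among Adeyemi and Andersen, alphabetically by surname: Adeyemi before Andersen.
Order: Farouk, Halvorsen, Oyelaran, Amari, Delgado, Espinoza, Adeyemi, Andersen. So position 5.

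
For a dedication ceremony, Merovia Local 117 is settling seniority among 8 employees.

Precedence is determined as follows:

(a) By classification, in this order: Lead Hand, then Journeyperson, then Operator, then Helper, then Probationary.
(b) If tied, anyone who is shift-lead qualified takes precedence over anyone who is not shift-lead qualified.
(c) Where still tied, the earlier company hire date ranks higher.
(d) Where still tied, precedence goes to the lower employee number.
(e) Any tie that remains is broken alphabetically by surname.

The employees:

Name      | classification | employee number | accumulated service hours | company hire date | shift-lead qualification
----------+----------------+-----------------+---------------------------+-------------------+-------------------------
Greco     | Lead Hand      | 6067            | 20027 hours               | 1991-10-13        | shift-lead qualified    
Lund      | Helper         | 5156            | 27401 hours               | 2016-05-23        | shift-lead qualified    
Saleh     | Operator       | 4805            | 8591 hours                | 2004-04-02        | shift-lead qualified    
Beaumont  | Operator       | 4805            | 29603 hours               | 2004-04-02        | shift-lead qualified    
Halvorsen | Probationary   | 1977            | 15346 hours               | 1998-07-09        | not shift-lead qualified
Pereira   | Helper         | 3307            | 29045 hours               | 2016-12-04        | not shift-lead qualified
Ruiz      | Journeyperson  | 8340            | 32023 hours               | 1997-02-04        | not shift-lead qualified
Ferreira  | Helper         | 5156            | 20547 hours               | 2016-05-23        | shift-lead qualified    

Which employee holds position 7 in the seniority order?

Pereira

By classification: Greco (Lead Hand); then Ruiz (Journeyperson); then Beaumont and Saleh (Operator); then Ferreira, Lund and Pereira (Helper); then Halvorsen (Probationary).
Beaumont and Saleh are each shift-lead qualified, so the next rule applies.
Beaumont and Saleh both have company hire date 2004-04-02, so the next rule applies.
Beaumont and Saleh both have employee number 4805, so the next rule applies.
Among Beaumont and Saleh, alphabetically by surname: Beaumont before Saleh.
Among Ferreira, Lund and Pereira, shift-lead qualified before not shift-lead qualified: Ferreira and Lund (shift-lead qualified) before Pereira (not shift-lead qualified).
Ferreira and Lund both have company hire date 2016-05-23, so the next rule applies.
Ferreira and Lund both have employee number 5156, so the next rule applies.
Among Ferreira and Lund, alphabetically by surname: Ferreira before Lund.
Order: Greco, Ruiz, Beaumont, Saleh, Ferreira, Lund, Pereira, Halvorsen.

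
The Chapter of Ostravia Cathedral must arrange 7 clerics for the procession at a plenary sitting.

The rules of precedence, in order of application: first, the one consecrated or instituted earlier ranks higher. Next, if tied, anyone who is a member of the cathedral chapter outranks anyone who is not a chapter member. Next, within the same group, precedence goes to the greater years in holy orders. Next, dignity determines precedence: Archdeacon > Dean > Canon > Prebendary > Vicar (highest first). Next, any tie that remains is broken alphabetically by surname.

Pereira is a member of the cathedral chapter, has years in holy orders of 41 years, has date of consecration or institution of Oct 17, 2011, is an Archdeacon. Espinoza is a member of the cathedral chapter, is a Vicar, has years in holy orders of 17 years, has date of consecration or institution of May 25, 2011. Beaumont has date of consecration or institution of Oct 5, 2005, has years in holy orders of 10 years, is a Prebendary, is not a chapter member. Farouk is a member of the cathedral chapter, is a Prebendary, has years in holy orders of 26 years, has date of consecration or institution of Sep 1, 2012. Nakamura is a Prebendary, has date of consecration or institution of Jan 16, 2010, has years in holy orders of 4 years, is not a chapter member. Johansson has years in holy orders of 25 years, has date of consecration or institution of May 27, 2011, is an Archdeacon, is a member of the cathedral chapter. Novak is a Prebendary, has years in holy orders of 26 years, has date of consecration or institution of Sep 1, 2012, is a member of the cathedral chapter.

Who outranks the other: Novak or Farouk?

By date of consecration or institution (earlier first): Beaumont (Oct 5, 2005); then Nakamura (Jan 16, 2010); then Espinoza (May 25, 2011); then Johansson (May 27, 2011); then Pereira (Oct 17, 2011); then Farouk and Novak (both Sep 1, 2012).
Farouk and Novak are each a member of the cathedral chapter, so the next rule applies.
Farouk and Novak both have years in holy orders 26 years, so the next rule applies.
Farouk and Novak are each Prebendary, so the next rule applies.
Among Farouk and Novak, alphabetically by surname: Farouk before Novak.
So Farouk takes precedence.

Farouk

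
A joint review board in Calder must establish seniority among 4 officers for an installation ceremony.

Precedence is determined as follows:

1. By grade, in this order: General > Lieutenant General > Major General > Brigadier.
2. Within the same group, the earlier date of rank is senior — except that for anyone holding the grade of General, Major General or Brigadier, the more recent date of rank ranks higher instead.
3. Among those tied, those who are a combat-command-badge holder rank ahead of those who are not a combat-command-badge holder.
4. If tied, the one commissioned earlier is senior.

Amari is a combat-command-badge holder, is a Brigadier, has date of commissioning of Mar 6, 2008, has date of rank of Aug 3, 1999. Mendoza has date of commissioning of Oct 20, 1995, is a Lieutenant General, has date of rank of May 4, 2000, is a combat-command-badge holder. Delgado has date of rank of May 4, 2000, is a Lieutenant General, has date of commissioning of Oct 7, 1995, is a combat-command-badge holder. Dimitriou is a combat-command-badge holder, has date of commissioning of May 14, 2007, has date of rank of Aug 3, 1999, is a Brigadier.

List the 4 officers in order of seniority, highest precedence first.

Delgado, Mendoza, Dimitriou, Amari

By grade: Delgado and Mendoza (Lieutenant General); then Dimitriou and Amari (Brigadier).
Delgado and Mendoza both have date of rank May 4, 2000, so the next rule applies.
Delgado and Mendoza are each a combat-command-badge holder, so the next rule applies.
Among Delgado and Mendoza, by date of commissioning (earlier first): Delgado (Oct 7, 1995) before Mendoza (Oct 20, 1995).
Dimitriou and Amari both have date of rank Aug 3, 1999, so the next rule applies.
Dimitriou and Amari are each a combat-command-badge holder, so the next rule applies.
Among Dimitriou and Amari, by date of commissioning (earlier first): Dimitriou (May 14, 2007) before Amari (Mar 6, 2008).
Full order: Delgado, Mendoza, Dimitriou, Amari.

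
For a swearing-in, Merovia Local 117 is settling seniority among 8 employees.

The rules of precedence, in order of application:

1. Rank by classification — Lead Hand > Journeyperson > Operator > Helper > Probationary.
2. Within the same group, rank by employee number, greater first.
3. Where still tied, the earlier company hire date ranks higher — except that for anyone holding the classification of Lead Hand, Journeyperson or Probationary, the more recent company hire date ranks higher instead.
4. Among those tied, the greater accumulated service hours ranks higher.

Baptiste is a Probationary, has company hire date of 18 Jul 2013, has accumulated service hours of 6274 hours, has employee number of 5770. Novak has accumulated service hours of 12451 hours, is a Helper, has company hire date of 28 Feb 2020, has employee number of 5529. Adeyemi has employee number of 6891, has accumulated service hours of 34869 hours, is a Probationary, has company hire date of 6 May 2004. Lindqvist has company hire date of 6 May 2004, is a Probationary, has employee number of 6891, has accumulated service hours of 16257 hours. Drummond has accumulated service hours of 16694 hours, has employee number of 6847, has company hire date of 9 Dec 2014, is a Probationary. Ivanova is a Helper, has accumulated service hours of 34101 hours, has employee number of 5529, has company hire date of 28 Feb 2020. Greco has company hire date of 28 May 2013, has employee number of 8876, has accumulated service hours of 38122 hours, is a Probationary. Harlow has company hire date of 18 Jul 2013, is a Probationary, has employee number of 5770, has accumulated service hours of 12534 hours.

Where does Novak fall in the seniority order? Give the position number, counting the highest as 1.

By classification: Ivanova and Novak (Helper); then Greco, Adeyemi, Lindqvist, Drummond, Harlow and Baptiste (Probationary).
Ivanova and Novak both have employee number 5529, so the next rule applies.
Ivanova and Novak both have company hire date 28 Feb 2020, so the next rule applies.
Among Ivanova and Novak, by accumulated service hours (higher first): Ivanova (34101 hours) before Novak (12451 hours).
Among Greco, Adeyemi, Lindqvist, Drummond, Harlow and Baptiste, by employee number (higher first): Greco (8876) before Adeyemi and Lindqvist (6891) before Drummond (6847) before Harlow and Baptiste (5770).
Adeyemi and Lindqvist both have company hire date 6 May 2004, so the next rule applies.
Among Adeyemi and Lindqvist, by accumulated service hours (higher first): Adeyemi (34869 hours) before Lindqvist (16257 hours).
Harlow and Baptiste both have company hire date 18 Jul 2013, so the next rule applies.
Among Harlow and Baptiste, by accumulated service hours (higher first): Harlow (12534 hours) before Baptiste (6274 hours).
Order: Ivanova, Novak, Greco, Adeyemi, Lindqvist, Drummond, Harlow, Baptiste. So position 2.

2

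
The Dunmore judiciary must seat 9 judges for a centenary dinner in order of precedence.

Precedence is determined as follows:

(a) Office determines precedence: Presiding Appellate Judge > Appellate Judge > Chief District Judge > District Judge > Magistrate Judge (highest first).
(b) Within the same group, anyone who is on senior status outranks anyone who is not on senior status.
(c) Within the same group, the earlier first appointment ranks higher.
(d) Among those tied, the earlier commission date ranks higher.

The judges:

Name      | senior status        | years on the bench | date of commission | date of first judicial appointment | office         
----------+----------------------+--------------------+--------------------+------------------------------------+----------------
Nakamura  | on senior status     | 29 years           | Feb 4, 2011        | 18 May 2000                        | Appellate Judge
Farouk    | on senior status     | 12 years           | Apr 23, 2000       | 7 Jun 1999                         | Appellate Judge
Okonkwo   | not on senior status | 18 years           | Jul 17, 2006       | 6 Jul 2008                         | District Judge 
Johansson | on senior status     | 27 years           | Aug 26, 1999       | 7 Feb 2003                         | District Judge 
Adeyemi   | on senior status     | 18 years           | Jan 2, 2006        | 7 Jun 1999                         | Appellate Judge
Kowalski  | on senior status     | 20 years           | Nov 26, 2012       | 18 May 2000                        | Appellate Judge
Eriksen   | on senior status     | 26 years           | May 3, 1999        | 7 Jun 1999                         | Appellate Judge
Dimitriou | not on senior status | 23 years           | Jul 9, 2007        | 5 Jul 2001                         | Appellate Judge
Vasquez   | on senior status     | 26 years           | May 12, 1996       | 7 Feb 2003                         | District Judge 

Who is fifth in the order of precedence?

Kowalski

By office: Eriksen, Farouk, Adeyemi, Nakamura, Kowalski and Dimitriou (Appellate Judge); then Vasquez, Johansson and Okonkwo (District Judge).
Among Eriksen, Farouk, Adeyemi, Nakamura, Kowalski and Dimitriou, on senior status before not on senior status: Eriksen, Farouk, Adeyemi, Nakamura and Kowalski (on senior status) before Dimitriou (not on senior status).
Among Eriksen, Farouk, Adeyemi, Nakamura and Kowalski, by date of first judicial appointment (earlier first): Eriksen, Farouk and Adeyemi (7 Jun 1999) before Nakamura and Kowalski (18 May 2000).
Among Eriksen, Farouk and Adeyemi, by date of commission (earlier first): Eriksen (May 3, 1999) before Farouk (Apr 23, 2000) before Adeyemi (Jan 2, 2006).
Among Nakamura and Kowalski, by date of commission (earlier first): Nakamura (Feb 4, 2011) before Kowalski (Nov 26, 2012).
Among Vasquez, Johansson and Okonkwo, on senior status before not on senior status: Vasquez and Johansson (on senior status) before Okonkwo (not on senior status).
Vasquez and Johansson both have date of first judicial appointment 7 Feb 2003, so the next rule applies.
Among Vasquez and Johansson, by date of commission (earlier first): Vasquez (May 12, 1996) before Johansson (Aug 26, 1999).
Order: Eriksen, Farouk, Adeyemi, Nakamura, Kowalski, Dimitriou, Vasquez, Johansson, Okonkwo.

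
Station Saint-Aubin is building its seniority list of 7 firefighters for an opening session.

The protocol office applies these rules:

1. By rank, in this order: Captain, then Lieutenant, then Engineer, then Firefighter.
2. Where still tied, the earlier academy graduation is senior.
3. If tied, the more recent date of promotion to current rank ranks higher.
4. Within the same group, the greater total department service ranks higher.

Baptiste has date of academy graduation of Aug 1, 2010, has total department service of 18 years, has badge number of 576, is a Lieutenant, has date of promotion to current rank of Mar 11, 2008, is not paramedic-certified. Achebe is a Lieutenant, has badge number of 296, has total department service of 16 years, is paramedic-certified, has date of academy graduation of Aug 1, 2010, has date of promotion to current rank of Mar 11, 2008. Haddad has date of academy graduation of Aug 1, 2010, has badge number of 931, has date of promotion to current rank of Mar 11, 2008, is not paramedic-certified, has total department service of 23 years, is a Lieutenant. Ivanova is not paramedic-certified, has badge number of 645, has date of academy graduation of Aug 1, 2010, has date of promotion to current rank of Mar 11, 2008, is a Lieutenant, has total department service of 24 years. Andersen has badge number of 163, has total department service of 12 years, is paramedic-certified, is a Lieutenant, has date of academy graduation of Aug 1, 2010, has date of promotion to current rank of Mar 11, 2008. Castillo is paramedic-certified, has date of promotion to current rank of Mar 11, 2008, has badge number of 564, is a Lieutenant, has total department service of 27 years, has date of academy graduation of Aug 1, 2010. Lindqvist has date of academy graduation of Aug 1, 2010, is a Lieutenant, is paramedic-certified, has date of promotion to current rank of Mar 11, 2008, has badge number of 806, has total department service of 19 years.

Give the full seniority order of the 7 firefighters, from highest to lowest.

By rank: Castillo, Ivanova, Haddad, Lindqvist, Baptiste, Achebe and Andersen (Lieutenant).
Castillo, Ivanova, Haddad, Lindqvist, Baptiste, Achebe and Andersen all have date of academy graduation Aug 1, 2010, so the next rule applies.
Castillo, Ivanova, Haddad, Lindqvist, Baptiste, Achebe and Andersen all have date of promotion to current rank Mar 11, 2008, so the next rule applies.
Among Castillo, Ivanova, Haddad, Lindqvist, Baptiste, Achebe and Andersen, by total department service (higher first): Castillo (27 years) before Ivanova (24 years) before Haddad (23 years) before Lindqvist (19 years) before Baptiste (18 years) before Achebe (16 years) before Andersen (12 years).
Full order: Castillo, Ivanova, Haddad, Lindqvist, Baptiste, Achebe, Andersen.

Castillo, Ivanova, Haddad, Lindqvist, Baptiste, Achebe, Andersen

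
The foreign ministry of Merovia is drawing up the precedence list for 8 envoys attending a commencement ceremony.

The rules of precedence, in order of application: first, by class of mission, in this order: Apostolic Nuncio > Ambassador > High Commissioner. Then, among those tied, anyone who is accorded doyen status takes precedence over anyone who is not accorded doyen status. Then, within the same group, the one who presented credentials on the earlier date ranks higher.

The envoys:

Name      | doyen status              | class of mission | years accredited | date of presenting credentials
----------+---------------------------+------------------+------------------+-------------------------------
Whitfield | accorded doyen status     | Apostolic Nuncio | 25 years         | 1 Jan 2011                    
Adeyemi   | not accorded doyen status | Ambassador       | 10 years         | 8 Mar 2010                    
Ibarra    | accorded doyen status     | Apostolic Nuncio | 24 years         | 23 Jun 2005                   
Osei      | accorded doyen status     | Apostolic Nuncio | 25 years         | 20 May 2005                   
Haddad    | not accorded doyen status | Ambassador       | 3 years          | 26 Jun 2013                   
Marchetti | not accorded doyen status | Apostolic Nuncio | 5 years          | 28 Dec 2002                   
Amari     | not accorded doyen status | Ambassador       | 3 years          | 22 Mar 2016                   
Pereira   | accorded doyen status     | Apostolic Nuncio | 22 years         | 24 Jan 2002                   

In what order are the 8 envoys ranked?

Pereira, Osei, Ibarra, Whitfield, Marchetti, Adeyemi, Haddad, Amari

By class of mission: Pereira, Osei, Ibarra, Whitfield and Marchetti (Apostolic Nuncio); then Adeyemi, Haddad and Amari (Ambassador).
Among Pereira, Osei, Ibarra, Whitfield and Marchetti, accorded doyen status before not accorded doyen status: Pereira, Osei, Ibarra and Whitfield (accorded doyen status) before Marchetti (not accorded doyen status).
Among Pereira, Osei, Ibarra and Whitfield, by date of presenting credentials (earlier first): Pereira (24 Jan 2002) before Osei (20 May 2005) before Ibarra (23 Jun 2005) before Whitfield (1 Jan 2011).
Adeyemi, Haddad and Amari are each not accorded doyen status, so the next rule applies.
Among Adeyemi, Haddad and Amari, by date of presenting credentials (earlier first): Adeyemi (8 Mar 2010) before Haddad (26 Jun 2013) before Amari (22 Mar 2016).
Full order: Pereira, Osei, Ibarra, Whitfield, Marchetti, Adeyemi, Haddad, Amari.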